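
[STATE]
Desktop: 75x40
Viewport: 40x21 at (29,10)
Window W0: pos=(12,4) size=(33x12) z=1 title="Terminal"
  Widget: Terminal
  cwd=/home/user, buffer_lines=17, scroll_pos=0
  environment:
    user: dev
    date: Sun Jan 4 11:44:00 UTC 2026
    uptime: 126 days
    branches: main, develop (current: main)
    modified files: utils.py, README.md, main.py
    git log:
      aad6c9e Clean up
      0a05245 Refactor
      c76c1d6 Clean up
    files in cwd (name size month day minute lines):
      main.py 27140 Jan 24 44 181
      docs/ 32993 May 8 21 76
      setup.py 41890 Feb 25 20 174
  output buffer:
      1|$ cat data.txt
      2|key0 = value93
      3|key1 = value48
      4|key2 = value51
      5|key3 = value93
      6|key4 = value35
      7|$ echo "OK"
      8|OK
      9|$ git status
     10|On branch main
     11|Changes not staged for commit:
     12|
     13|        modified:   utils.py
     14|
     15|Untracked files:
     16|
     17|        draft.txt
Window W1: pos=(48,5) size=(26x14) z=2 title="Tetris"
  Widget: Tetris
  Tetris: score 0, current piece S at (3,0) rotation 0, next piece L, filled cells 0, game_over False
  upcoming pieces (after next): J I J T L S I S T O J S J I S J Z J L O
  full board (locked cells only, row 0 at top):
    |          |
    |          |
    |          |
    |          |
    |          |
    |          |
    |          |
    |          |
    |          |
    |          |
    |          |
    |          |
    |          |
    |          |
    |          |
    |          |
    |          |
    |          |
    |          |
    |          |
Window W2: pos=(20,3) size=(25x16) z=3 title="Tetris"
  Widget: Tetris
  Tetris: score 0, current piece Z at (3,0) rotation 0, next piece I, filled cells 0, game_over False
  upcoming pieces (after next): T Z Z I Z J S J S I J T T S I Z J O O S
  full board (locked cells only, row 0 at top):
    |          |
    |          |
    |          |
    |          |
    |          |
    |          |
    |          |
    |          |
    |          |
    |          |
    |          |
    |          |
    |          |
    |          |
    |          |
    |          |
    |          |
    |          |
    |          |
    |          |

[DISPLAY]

  │            ┃   ┃          │▒▒▒      
  │            ┃   ┃          │         
  │Score:      ┃   ┃          │         
  │0           ┃   ┃          │         
  │            ┃   ┃          │Score:   
  │            ┃   ┃          │0        
  │            ┃   ┃          │         
  │            ┃   ┃          │         
━━━━━━━━━━━━━━━┛   ┗━━━━━━━━━━━━━━━━━━━━
                                        
                                        
                                        
                                        
                                        
                                        
                                        
                                        
                                        
                                        
                                        
                                        


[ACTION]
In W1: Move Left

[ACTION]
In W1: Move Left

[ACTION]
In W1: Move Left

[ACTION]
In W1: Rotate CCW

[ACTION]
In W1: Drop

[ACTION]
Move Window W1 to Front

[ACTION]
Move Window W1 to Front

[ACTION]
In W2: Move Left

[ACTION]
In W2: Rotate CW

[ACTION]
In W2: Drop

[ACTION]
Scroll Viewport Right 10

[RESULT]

         ┃   ┃          │▒▒▒          ┃ 
         ┃   ┃          │             ┃ 
re:      ┃   ┃          │             ┃ 
         ┃   ┃          │             ┃ 
         ┃   ┃          │Score:       ┃ 
         ┃   ┃          │0            ┃ 
         ┃   ┃          │             ┃ 
         ┃   ┃          │             ┃ 
━━━━━━━━━┛   ┗━━━━━━━━━━━━━━━━━━━━━━━━┛ 
                                        
                                        
                                        
                                        
                                        
                                        
                                        
                                        
                                        
                                        
                                        
                                        


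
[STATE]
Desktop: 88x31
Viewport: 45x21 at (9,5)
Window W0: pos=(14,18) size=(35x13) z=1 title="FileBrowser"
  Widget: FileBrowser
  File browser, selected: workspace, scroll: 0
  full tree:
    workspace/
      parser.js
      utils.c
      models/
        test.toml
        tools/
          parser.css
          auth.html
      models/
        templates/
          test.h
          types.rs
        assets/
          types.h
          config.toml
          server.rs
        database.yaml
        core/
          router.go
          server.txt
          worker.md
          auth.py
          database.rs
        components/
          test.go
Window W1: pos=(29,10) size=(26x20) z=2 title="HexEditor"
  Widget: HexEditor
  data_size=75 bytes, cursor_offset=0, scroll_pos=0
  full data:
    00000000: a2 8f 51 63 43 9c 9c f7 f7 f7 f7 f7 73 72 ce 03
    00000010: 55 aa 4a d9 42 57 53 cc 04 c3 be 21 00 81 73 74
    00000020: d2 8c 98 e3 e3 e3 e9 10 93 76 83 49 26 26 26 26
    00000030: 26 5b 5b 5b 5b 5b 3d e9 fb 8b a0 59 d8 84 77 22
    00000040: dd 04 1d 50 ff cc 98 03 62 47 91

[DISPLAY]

                                             
                                             
                                             
                                             
                                             
                    ┏━━━━━━━━━━━━━━━━━━━━━━━━
                    ┃ HexEditor              
                    ┠────────────────────────
                    ┃00000000  A2 8f 51 63 43
                    ┃00000010  55 aa 4a d9 42
                    ┃00000020  d2 8c 98 e3 e3
                    ┃00000030  26 5b 5b 5b 5b
                    ┃00000040  dd 04 1d 50 ff
     ┏━━━━━━━━━━━━━━┃                        
     ┃ FileBrowser  ┃                        
     ┠──────────────┃                        
     ┃> [-] workspac┃                        
     ┃    parser.js ┃                        
     ┃    utils.c   ┃                        
     ┃    [+] models┃                        
     ┃    [+] models┃                        


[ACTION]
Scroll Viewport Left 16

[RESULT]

                                             
                                             
                                             
                                             
                                             
                             ┏━━━━━━━━━━━━━━━
                             ┃ HexEditor     
                             ┠───────────────
                             ┃00000000  A2 8f
                             ┃00000010  55 aa
                             ┃00000020  d2 8c
                             ┃00000030  26 5b
                             ┃00000040  dd 04
              ┏━━━━━━━━━━━━━━┃               
              ┃ FileBrowser  ┃               
              ┠──────────────┃               
              ┃> [-] workspac┃               
              ┃    parser.js ┃               
              ┃    utils.c   ┃               
              ┃    [+] models┃               
              ┃    [+] models┃               


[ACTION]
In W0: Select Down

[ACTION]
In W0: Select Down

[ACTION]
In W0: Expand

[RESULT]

                                             
                                             
                                             
                                             
                                             
                             ┏━━━━━━━━━━━━━━━
                             ┃ HexEditor     
                             ┠───────────────
                             ┃00000000  A2 8f
                             ┃00000010  55 aa
                             ┃00000020  d2 8c
                             ┃00000030  26 5b
                             ┃00000040  dd 04
              ┏━━━━━━━━━━━━━━┃               
              ┃ FileBrowser  ┃               
              ┠──────────────┃               
              ┃  [-] workspac┃               
              ┃    parser.js ┃               
              ┃  > utils.c   ┃               
              ┃    [+] models┃               
              ┃    [+] models┃               


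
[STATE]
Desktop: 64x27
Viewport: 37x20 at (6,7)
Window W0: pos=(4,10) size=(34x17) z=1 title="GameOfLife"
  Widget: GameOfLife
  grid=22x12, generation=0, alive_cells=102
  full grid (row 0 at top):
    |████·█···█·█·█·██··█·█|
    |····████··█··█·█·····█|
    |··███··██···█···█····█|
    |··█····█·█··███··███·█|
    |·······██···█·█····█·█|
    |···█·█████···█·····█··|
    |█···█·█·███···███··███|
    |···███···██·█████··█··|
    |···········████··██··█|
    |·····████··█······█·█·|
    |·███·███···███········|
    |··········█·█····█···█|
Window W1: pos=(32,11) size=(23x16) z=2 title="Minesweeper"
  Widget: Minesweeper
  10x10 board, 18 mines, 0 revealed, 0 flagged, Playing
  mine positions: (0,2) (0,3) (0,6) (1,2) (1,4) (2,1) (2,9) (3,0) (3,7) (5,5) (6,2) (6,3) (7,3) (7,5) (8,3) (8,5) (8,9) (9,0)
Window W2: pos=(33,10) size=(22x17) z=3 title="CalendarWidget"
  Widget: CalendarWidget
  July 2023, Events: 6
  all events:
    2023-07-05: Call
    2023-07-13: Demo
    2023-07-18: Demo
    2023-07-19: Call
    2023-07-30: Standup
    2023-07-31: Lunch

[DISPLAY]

                                     
                                     
                                     
━━━━━━━━━━━━━━━━━━━━━━━━━━━┏━━━━━━━━━
GameOfLife                ┏┃ Calendar
──────────────────────────┃┠─────────
en: 0                     ┠┃     July
███·█···█·█·█·██··█·█     ┃┃Mo Tu We 
···████··█··█·█·····█     ┃┃         
·███··██···█···█····█     ┃┃ 3  4  5*
·█····█·█··███··███·█     ┃┃10 11 12 
······██···█·█····█·█     ┃┃17 18* 19
··█·█████···█·····█··     ┃┃24 25 26 
···█·█·███···███··███     ┃┃31*      
··███···██·█████··█··     ┃┃         
··········████··██··█     ┃┃         
····████··█······█·█·     ┃┃         
███·███···███········     ┃┃         
·········█·█····█···█     ┃┃         
━━━━━━━━━━━━━━━━━━━━━━━━━━┗┗━━━━━━━━━


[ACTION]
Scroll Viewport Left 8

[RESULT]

                                     
                                     
                                     
    ┏━━━━━━━━━━━━━━━━━━━━━━━━━━━━┏━━━
    ┃ GameOfLife                ┏┃ Ca
    ┠───────────────────────────┃┠───
    ┃Gen: 0                     ┠┃   
    ┃████·█···█·█·█·██··█·█     ┃┃Mo 
    ┃····████··█··█·█·····█     ┃┃   
    ┃··███··██···█···█····█     ┃┃ 3 
    ┃··█····█·█··███··███·█     ┃┃10 
    ┃·······██···█·█····█·█     ┃┃17 
    ┃···█·█████···█·····█··     ┃┃24 
    ┃█···█·█·███···███··███     ┃┃31*
    ┃···███···██·█████··█··     ┃┃   
    ┃···········████··██··█     ┃┃   
    ┃·····████··█······█·█·     ┃┃   
    ┃·███·███···███········     ┃┃   
    ┃··········█·█····█···█     ┃┃   
    ┗━━━━━━━━━━━━━━━━━━━━━━━━━━━┗┗━━━


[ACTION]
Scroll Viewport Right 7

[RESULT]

                                     
                                     
                                     
━━━━━━━━━━━━━━━━━━━━━━━━━━┏━━━━━━━━━━
ameOfLife                ┏┃ CalendarW
─────────────────────────┃┠──────────
n: 0                     ┠┃     July 
██·█···█·█·█·██··█·█     ┃┃Mo Tu We T
··████··█··█·█·····█     ┃┃          
███··██···█···█····█     ┃┃ 3  4  5* 
█····█·█··███··███·█     ┃┃10 11 12 1
·····██···█·█····█·█     ┃┃17 18* 19*
·█·█████···█·····█··     ┃┃24 25 26 2
··█·█·███···███··███     ┃┃31*       
·███···██·█████··█··     ┃┃          
·········████··██··█     ┃┃          
···████··█······█·█·     ┃┃          
██·███···███········     ┃┃          
········█·█····█···█     ┃┃          
━━━━━━━━━━━━━━━━━━━━━━━━━┗┗━━━━━━━━━━


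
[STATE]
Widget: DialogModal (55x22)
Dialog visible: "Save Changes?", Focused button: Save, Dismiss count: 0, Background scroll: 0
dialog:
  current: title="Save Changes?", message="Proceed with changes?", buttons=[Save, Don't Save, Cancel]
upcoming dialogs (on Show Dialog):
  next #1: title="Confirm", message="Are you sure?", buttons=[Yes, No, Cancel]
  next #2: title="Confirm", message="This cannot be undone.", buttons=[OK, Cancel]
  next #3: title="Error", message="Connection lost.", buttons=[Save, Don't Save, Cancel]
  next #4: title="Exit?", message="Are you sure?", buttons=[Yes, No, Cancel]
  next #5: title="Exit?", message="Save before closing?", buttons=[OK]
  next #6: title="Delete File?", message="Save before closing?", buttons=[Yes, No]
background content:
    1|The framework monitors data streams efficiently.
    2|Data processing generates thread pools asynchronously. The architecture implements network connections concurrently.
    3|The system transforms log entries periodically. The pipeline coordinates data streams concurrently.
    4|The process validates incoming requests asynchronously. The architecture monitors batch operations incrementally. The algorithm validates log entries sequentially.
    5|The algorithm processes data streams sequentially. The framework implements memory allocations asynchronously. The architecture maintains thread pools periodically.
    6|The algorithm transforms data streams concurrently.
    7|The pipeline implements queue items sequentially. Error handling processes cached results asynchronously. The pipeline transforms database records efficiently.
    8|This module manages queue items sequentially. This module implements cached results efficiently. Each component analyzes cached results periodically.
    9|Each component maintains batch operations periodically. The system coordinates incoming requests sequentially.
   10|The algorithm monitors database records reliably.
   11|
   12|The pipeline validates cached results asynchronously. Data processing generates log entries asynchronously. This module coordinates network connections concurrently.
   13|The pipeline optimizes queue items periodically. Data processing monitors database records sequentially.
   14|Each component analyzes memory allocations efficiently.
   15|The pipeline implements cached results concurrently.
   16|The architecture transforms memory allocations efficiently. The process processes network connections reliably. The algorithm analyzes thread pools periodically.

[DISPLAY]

The framework monitors data streams efficiently.       
Data processing generates thread pools asynchronously. 
The system transforms log entries periodically. The pip
The process validates incoming requests asynchronously.
The algorithm processes data streams sequentially. The 
The algorithm transforms data streams concurrently.    
The pipeline implements queue items sequentially. Error
This module manages queue items sequentially. This modu
Each compon┌──────────────────────────────┐eriodically.
The algorit│        Save Changes?         │iably.      
           │    Proceed with changes?     │            
The pipelin│ [Save]  Don't Save   Cancel  │hronously. D
The pipelin└──────────────────────────────┘ally. Data p
Each component analyzes memory allocations efficiently.
The pipeline implements cached results concurrently.   
The architecture transforms memory allocations efficien
                                                       
                                                       
                                                       
                                                       
                                                       
                                                       


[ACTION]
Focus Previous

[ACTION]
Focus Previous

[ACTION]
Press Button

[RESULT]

The framework monitors data streams efficiently.       
Data processing generates thread pools asynchronously. 
The system transforms log entries periodically. The pip
The process validates incoming requests asynchronously.
The algorithm processes data streams sequentially. The 
The algorithm transforms data streams concurrently.    
The pipeline implements queue items sequentially. Error
This module manages queue items sequentially. This modu
Each component maintains batch operations periodically.
The algorithm monitors database records reliably.      
                                                       
The pipeline validates cached results asynchronously. D
The pipeline optimizes queue items periodically. Data p
Each component analyzes memory allocations efficiently.
The pipeline implements cached results concurrently.   
The architecture transforms memory allocations efficien
                                                       
                                                       
                                                       
                                                       
                                                       
                                                       


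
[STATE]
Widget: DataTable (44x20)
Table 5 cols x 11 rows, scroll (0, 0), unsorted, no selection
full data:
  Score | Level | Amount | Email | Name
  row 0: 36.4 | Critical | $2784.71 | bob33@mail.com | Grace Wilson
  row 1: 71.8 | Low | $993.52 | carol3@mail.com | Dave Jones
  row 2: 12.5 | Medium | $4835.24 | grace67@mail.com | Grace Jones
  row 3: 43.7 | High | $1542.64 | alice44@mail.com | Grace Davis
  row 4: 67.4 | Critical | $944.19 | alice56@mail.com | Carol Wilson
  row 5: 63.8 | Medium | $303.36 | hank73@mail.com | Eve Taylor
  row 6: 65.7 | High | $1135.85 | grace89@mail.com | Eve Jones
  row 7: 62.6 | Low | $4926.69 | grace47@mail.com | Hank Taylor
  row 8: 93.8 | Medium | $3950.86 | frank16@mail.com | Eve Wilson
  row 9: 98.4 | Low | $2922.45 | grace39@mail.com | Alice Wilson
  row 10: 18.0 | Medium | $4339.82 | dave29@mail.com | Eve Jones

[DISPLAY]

Score│Level   │Amount  │Email           │Nam
─────┼────────┼────────┼────────────────┼───
36.4 │Critical│$2784.71│bob33@mail.com  │Gra
71.8 │Low     │$993.52 │carol3@mail.com │Dav
12.5 │Medium  │$4835.24│grace67@mail.com│Gra
43.7 │High    │$1542.64│alice44@mail.com│Gra
67.4 │Critical│$944.19 │alice56@mail.com│Car
63.8 │Medium  │$303.36 │hank73@mail.com │Eve
65.7 │High    │$1135.85│grace89@mail.com│Eve
62.6 │Low     │$4926.69│grace47@mail.com│Han
93.8 │Medium  │$3950.86│frank16@mail.com│Eve
98.4 │Low     │$2922.45│grace39@mail.com│Ali
18.0 │Medium  │$4339.82│dave29@mail.com │Eve
                                            
                                            
                                            
                                            
                                            
                                            
                                            


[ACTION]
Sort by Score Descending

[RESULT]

Scor▼│Level   │Amount  │Email           │Nam
─────┼────────┼────────┼────────────────┼───
98.4 │Low     │$2922.45│grace39@mail.com│Ali
93.8 │Medium  │$3950.86│frank16@mail.com│Eve
71.8 │Low     │$993.52 │carol3@mail.com │Dav
67.4 │Critical│$944.19 │alice56@mail.com│Car
65.7 │High    │$1135.85│grace89@mail.com│Eve
63.8 │Medium  │$303.36 │hank73@mail.com │Eve
62.6 │Low     │$4926.69│grace47@mail.com│Han
43.7 │High    │$1542.64│alice44@mail.com│Gra
36.4 │Critical│$2784.71│bob33@mail.com  │Gra
18.0 │Medium  │$4339.82│dave29@mail.com │Eve
12.5 │Medium  │$4835.24│grace67@mail.com│Gra
                                            
                                            
                                            
                                            
                                            
                                            
                                            


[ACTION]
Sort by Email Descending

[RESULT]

Score│Level   │Amount  │Email          ▼│Nam
─────┼────────┼────────┼────────────────┼───
63.8 │Medium  │$303.36 │hank73@mail.com │Eve
65.7 │High    │$1135.85│grace89@mail.com│Eve
12.5 │Medium  │$4835.24│grace67@mail.com│Gra
62.6 │Low     │$4926.69│grace47@mail.com│Han
98.4 │Low     │$2922.45│grace39@mail.com│Ali
93.8 │Medium  │$3950.86│frank16@mail.com│Eve
18.0 │Medium  │$4339.82│dave29@mail.com │Eve
71.8 │Low     │$993.52 │carol3@mail.com │Dav
36.4 │Critical│$2784.71│bob33@mail.com  │Gra
67.4 │Critical│$944.19 │alice56@mail.com│Car
43.7 │High    │$1542.64│alice44@mail.com│Gra
                                            
                                            
                                            
                                            
                                            
                                            
                                            


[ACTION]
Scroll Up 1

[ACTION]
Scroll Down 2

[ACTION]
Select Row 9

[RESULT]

Score│Level   │Amount  │Email          ▼│Nam
─────┼────────┼────────┼────────────────┼───
63.8 │Medium  │$303.36 │hank73@mail.com │Eve
65.7 │High    │$1135.85│grace89@mail.com│Eve
12.5 │Medium  │$4835.24│grace67@mail.com│Gra
62.6 │Low     │$4926.69│grace47@mail.com│Han
98.4 │Low     │$2922.45│grace39@mail.com│Ali
93.8 │Medium  │$3950.86│frank16@mail.com│Eve
18.0 │Medium  │$4339.82│dave29@mail.com │Eve
71.8 │Low     │$993.52 │carol3@mail.com │Dav
36.4 │Critical│$2784.71│bob33@mail.com  │Gra
>7.4 │Critical│$944.19 │alice56@mail.com│Car
43.7 │High    │$1542.64│alice44@mail.com│Gra
                                            
                                            
                                            
                                            
                                            
                                            
                                            


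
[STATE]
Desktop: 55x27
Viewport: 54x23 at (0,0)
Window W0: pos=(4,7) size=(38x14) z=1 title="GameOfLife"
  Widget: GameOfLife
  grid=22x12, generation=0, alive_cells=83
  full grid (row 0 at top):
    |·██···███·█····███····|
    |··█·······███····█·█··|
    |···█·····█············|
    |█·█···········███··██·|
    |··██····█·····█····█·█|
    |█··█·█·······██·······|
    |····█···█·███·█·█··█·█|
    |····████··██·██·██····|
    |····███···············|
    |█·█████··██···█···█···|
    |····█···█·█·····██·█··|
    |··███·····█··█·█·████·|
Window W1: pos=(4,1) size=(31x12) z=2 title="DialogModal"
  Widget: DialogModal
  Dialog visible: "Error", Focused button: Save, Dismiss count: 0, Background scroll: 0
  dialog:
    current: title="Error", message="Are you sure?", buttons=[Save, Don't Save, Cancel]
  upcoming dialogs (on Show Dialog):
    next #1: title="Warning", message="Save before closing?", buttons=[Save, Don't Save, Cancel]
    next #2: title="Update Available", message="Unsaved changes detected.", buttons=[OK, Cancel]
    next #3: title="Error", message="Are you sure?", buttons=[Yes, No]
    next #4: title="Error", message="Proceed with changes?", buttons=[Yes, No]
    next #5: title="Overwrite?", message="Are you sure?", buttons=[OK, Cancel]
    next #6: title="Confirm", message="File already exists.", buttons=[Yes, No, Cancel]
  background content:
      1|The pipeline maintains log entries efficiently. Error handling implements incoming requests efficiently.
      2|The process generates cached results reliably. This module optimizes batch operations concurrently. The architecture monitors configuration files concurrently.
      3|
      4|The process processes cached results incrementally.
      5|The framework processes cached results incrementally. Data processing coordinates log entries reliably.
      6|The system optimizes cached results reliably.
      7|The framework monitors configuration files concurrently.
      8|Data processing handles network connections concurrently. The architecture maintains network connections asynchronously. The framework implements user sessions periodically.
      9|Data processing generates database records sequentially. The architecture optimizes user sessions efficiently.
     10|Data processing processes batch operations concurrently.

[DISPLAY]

                                                      
    ┏━━━━━━━━━━━━━━━━━━━━━━━━━━━━━┓                   
    ┃ DialogModal                 ┃                   
    ┠─────────────────────────────┨                   
    ┃The pipeline maintains log en┃                   
    ┃Th┌───────────────────────┐d ┃                   
    ┃  │         Error         │  ┃                   
    ┃Th│     Are you sure?     │d ┃━━━━━━┓            
    ┃Th│[Save]  Don't Save   Ca│he┃      ┃            
    ┃Th└───────────────────────┘ r┃──────┨            
    ┃The framework monitors config┃      ┃            
    ┃Data processing handles netwo┃      ┃            
    ┗━━━━━━━━━━━━━━━━━━━━━━━━━━━━━┛      ┃            
    ┃█·█···········███··██·              ┃            
    ┃··██····█·····█····█·█              ┃            
    ┃█··█·█·······██·······              ┃            
    ┃····█···█·███·█·█··█·█              ┃            
    ┃····████··██·██·██····              ┃            
    ┃····███···············              ┃            
    ┃█·█████··██···█···█···              ┃            
    ┗━━━━━━━━━━━━━━━━━━━━━━━━━━━━━━━━━━━━┛            
                                                      
                                                      


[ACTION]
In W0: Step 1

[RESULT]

                                                      
    ┏━━━━━━━━━━━━━━━━━━━━━━━━━━━━━┓                   
    ┃ DialogModal                 ┃                   
    ┠─────────────────────────────┨                   
    ┃The pipeline maintains log en┃                   
    ┃Th┌───────────────────────┐d ┃                   
    ┃  │         Error         │  ┃                   
    ┃Th│     Are you sure?     │d ┃━━━━━━┓            
    ┃Th│[Save]  Don't Save   Ca│he┃      ┃            
    ┃Th└───────────────────────┘ r┃──────┨            
    ┃The framework monitors config┃      ┃            
    ┃Data processing handles netwo┃      ┃            
    ┗━━━━━━━━━━━━━━━━━━━━━━━━━━━━━┛      ┃            
    ┃·██···········██···██·              ┃            
    ┃··███··············█··              ┃            
    ┃··██·····█·██·█·······              ┃            
    ┃···█···█·██·····██····              ┃            
    ┃···█···█·██··██·██····              ┃            
    ┃·········█·█·███·█····              ┃            
    ┃······██·██······██···              ┃            
    ┗━━━━━━━━━━━━━━━━━━━━━━━━━━━━━━━━━━━━┛            
                                                      
                                                      


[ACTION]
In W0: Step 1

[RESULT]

                                                      
    ┏━━━━━━━━━━━━━━━━━━━━━━━━━━━━━┓                   
    ┃ DialogModal                 ┃                   
    ┠─────────────────────────────┨                   
    ┃The pipeline maintains log en┃                   
    ┃Th┌───────────────────────┐d ┃                   
    ┃  │         Error         │  ┃                   
    ┃Th│     Are you sure?     │d ┃━━━━━━┓            
    ┃Th│[Save]  Don't Save   Ca│he┃      ┃            
    ┃Th└───────────────────────┘ r┃──────┨            
    ┃The framework monitors config┃      ┃            
    ┃Data processing handles netwo┃      ┃            
    ┗━━━━━━━━━━━━━━━━━━━━━━━━━━━━━┛      ┃            
    ┃····█·········███·····              ┃            
    ┃····█········███···██·              ┃            
    ┃········██·█··········              ┃            
    ┃···██·······█·█·██····              ┃            
    ┃···········███····█···              ┃            
    ┃······██···███·█······              ┃            
    ┃········██··██···██···              ┃            
    ┗━━━━━━━━━━━━━━━━━━━━━━━━━━━━━━━━━━━━┛            
                                                      
                                                      


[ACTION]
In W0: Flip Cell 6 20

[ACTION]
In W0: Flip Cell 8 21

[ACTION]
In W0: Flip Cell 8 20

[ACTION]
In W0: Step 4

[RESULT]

                                                      
    ┏━━━━━━━━━━━━━━━━━━━━━━━━━━━━━┓                   
    ┃ DialogModal                 ┃                   
    ┠─────────────────────────────┨                   
    ┃The pipeline maintains log en┃                   
    ┃Th┌───────────────────────┐d ┃                   
    ┃  │         Error         │  ┃                   
    ┃Th│     Are you sure?     │d ┃━━━━━━┓            
    ┃Th│[Save]  Don't Save   Ca│he┃      ┃            
    ┃Th└───────────────────────┘ r┃──────┨            
    ┃The framework monitors config┃      ┃            
    ┃Data processing handles netwo┃      ┃            
    ┗━━━━━━━━━━━━━━━━━━━━━━━━━━━━━┛      ┃            
    ┃··········█···········              ┃            
    ┃······················              ┃            
    ┃················███···              ┃            
    ┃··················██··              ┃            
    ┃········██···█······██              ┃            
    ┃··········█··█·····█··              ┃            
    ┃·······██·█····█····█·              ┃            
    ┗━━━━━━━━━━━━━━━━━━━━━━━━━━━━━━━━━━━━┛            
                                                      
                                                      


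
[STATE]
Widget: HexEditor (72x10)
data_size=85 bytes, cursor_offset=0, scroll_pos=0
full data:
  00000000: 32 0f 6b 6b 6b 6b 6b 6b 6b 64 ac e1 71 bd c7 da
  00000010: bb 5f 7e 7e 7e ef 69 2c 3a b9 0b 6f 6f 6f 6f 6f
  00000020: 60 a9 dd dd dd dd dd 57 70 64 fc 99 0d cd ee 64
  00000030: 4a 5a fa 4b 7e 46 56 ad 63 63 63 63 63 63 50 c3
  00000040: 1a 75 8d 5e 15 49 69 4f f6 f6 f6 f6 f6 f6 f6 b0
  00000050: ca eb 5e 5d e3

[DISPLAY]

00000000  32 0f 6b 6b 6b 6b 6b 6b  6b 64 ac e1 71 bd c7 da  |2.kkkkkkkd.
00000010  bb 5f 7e 7e 7e ef 69 2c  3a b9 0b 6f 6f 6f 6f 6f  |._~~~.i,:..
00000020  60 a9 dd dd dd dd dd 57  70 64 fc 99 0d cd ee 64  |`......Wpd.
00000030  4a 5a fa 4b 7e 46 56 ad  63 63 63 63 63 63 50 c3  |JZ.K~FV.ccc
00000040  1a 75 8d 5e 15 49 69 4f  f6 f6 f6 f6 f6 f6 f6 b0  |.u.^.IiO...
00000050  ca eb 5e 5d e3                                    |..^].      
                                                                        
                                                                        
                                                                        
                                                                        


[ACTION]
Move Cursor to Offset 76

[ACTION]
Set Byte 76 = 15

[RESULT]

00000000  32 0f 6b 6b 6b 6b 6b 6b  6b 64 ac e1 71 bd c7 da  |2.kkkkkkkd.
00000010  bb 5f 7e 7e 7e ef 69 2c  3a b9 0b 6f 6f 6f 6f 6f  |._~~~.i,:..
00000020  60 a9 dd dd dd dd dd 57  70 64 fc 99 0d cd ee 64  |`......Wpd.
00000030  4a 5a fa 4b 7e 46 56 ad  63 63 63 63 63 63 50 c3  |JZ.K~FV.ccc
00000040  1a 75 8d 5e 15 49 69 4f  f6 f6 f6 f6 15 f6 f6 b0  |.u.^.IiO...
00000050  ca eb 5e 5d e3                                    |..^].      
                                                                        
                                                                        
                                                                        
                                                                        


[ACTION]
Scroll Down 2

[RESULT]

00000020  60 a9 dd dd dd dd dd 57  70 64 fc 99 0d cd ee 64  |`......Wpd.
00000030  4a 5a fa 4b 7e 46 56 ad  63 63 63 63 63 63 50 c3  |JZ.K~FV.ccc
00000040  1a 75 8d 5e 15 49 69 4f  f6 f6 f6 f6 15 f6 f6 b0  |.u.^.IiO...
00000050  ca eb 5e 5d e3                                    |..^].      
                                                                        
                                                                        
                                                                        
                                                                        
                                                                        
                                                                        


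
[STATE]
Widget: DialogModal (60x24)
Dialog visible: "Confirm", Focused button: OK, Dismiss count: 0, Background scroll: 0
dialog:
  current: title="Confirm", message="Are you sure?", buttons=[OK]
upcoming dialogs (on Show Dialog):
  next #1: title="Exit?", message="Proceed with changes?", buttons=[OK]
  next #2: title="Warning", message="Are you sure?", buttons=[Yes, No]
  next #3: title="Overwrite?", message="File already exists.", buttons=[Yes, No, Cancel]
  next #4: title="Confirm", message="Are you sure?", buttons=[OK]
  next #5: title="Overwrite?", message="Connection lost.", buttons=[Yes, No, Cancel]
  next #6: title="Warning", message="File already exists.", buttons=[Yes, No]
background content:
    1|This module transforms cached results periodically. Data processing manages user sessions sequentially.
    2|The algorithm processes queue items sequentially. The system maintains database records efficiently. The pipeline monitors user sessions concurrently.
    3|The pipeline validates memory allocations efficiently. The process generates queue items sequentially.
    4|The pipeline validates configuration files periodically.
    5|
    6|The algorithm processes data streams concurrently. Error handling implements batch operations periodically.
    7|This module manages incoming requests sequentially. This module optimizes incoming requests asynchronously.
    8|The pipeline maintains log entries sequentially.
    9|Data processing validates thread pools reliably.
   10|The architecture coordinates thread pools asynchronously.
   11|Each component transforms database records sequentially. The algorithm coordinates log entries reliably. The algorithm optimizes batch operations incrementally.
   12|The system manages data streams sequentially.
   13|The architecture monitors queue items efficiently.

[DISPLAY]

This module transforms cached results periodically. Data pro
The algorithm processes queue items sequentially. The system
The pipeline validates memory allocations efficiently. The p
The pipeline validates configuration files periodically.    
                                                            
The algorithm processes data streams concurrently. Error han
This module manages incoming requests sequentially. This mod
The pipeline maintains log entries sequentially.            
Data processing validates thread pools reliably.            
The architecture coor┌───────────────┐ols asynchronously.   
Each component transf│    Confirm    │ords sequentially. The
The system manages da│ Are you sure? │tially.               
The architecture moni│      [OK]     │efficiently.          
                     └───────────────┘                      
                                                            
                                                            
                                                            
                                                            
                                                            
                                                            
                                                            
                                                            
                                                            
                                                            


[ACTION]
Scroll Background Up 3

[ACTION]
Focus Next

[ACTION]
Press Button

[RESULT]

This module transforms cached results periodically. Data pro
The algorithm processes queue items sequentially. The system
The pipeline validates memory allocations efficiently. The p
The pipeline validates configuration files periodically.    
                                                            
The algorithm processes data streams concurrently. Error han
This module manages incoming requests sequentially. This mod
The pipeline maintains log entries sequentially.            
Data processing validates thread pools reliably.            
The architecture coordinates thread pools asynchronously.   
Each component transforms database records sequentially. The
The system manages data streams sequentially.               
The architecture monitors queue items efficiently.          
                                                            
                                                            
                                                            
                                                            
                                                            
                                                            
                                                            
                                                            
                                                            
                                                            
                                                            


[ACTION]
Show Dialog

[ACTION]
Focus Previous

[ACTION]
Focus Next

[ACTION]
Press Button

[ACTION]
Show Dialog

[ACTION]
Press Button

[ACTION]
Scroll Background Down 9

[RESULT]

The architecture coordinates thread pools asynchronously.   
Each component transforms database records sequentially. The
The system manages data streams sequentially.               
The architecture monitors queue items efficiently.          
                                                            
                                                            
                                                            
                                                            
                                                            
                                                            
                                                            
                                                            
                                                            
                                                            
                                                            
                                                            
                                                            
                                                            
                                                            
                                                            
                                                            
                                                            
                                                            
                                                            
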